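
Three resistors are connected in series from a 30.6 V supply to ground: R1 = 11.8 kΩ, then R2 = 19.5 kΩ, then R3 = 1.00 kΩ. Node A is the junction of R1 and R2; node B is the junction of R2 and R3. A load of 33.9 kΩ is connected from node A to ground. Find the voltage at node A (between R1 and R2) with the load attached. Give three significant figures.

V ≈ 15.9 V

Below node A the series string R2+R3 = 20.50 kΩ sits in parallel with the 33.9 kΩ load: 12.77 kΩ.
V_A = 30.6 × 12.77/(11.8 + 12.77) = 15.9 V.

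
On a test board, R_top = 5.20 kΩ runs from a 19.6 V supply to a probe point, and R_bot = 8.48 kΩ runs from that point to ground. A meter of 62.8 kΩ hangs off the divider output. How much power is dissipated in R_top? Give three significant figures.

Total resistance from the source is R_top + (R_bot‖R_L) = 12.67 kΩ, so I = 19.6/12.67 kΩ = 1.547 mA.
P = I²·R_top = (1.547 mA)² × 5.20 kΩ = 12.4 mW.

P ≈ 12.4 mW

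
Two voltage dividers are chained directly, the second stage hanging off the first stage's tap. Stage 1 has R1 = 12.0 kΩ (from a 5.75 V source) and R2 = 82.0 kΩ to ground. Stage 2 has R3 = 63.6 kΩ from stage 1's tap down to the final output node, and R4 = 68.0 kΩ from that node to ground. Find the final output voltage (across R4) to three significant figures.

Stage 2 presents R3+R4 = 131.6 kΩ as a load on stage 1's tap.
Stage 1's lower leg becomes R2‖(R3+R4) = 50.52 kΩ, so V_mid = 5.75 × 50.52/62.52 = 4.646 V.
Stage 2 is itself unloaded: V_out = V_mid × R4/(R3+R4) = 4.646 × 68.0/131.6 = 2.40 V.

V_out ≈ 2.40 V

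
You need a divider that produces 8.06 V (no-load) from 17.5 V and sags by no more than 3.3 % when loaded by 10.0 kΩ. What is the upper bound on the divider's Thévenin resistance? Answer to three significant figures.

R_th ≤ 341 Ω

Loading drop = R_th/(R_th + R_L) ≤ 0.0330, so R_th ≤ R_L · ε/(1−ε) = 10.0 kΩ × 0.0330/0.9670 = 341 Ω.
(Any R1, R2 with R2/(R1+R2) = 0.461 and R1‖R2 ≤ 341 Ω will meet the spec.)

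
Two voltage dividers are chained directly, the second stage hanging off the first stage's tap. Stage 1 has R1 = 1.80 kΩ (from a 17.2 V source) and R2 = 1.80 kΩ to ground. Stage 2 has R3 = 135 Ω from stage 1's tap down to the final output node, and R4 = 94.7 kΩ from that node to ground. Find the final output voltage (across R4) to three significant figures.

Stage 2 presents R3+R4 = 94840 Ω as a load on stage 1's tap.
Stage 1's lower leg becomes R2‖(R3+R4) = 1766 Ω, so V_mid = 17.2 × 1766/3566 = 8.519 V.
Stage 2 is itself unloaded: V_out = V_mid × R4/(R3+R4) = 8.519 × 94700/94840 = 8.51 V.

V_out ≈ 8.51 V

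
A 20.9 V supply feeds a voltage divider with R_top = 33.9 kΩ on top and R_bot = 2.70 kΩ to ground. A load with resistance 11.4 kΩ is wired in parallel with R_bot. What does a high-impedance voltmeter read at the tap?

V_out ≈ 1.26 V

The load sits in parallel with R_bot: R_bot‖R_L = (2.70 × 11.4) / (2.70 + 11.4) = 2.183 kΩ.
V_out = 20.9 × 2.183 / (33.9 + 2.183) = 20.9 × 2.183/36.08 = 1.26 V.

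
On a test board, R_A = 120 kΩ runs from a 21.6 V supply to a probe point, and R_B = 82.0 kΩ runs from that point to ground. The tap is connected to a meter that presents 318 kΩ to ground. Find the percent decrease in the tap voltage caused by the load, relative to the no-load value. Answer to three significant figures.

13.3 %

The divider's output (Thévenin) resistance is R_A‖R_B = 48.71 kΩ.
Fractional drop under load = R_th/(R_th + R_L) = 48.71 / (48.71 + 318) = 0.1328.
So the output falls by 13.3 %.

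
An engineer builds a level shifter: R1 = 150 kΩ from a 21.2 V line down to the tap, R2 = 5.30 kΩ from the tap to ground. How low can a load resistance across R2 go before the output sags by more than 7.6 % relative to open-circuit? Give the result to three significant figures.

Output resistance R_th = R1‖R2 = (150 × 5.30)/155.3 = 5.119 kΩ.
The fractional drop is R_th/(R_th + R_L); requiring this ≤ 0.0760 gives R_L ≥ R_th(1/0.0760 − 1) = 5.119 × 12.16 = 62.2 kΩ.

R_L(min) ≈ 62.2 kΩ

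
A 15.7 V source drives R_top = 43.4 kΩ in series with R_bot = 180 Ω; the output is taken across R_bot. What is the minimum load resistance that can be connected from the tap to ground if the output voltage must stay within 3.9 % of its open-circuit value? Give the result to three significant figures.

Output resistance R_th = R_top‖R_bot = (43400 × 180)/43580 = 179.3 Ω.
The fractional drop is R_th/(R_th + R_L); requiring this ≤ 0.0390 gives R_L ≥ R_th(1/0.0390 − 1) = 179.3 × 24.64 = 4.42 kΩ.

R_L(min) ≈ 4.42 kΩ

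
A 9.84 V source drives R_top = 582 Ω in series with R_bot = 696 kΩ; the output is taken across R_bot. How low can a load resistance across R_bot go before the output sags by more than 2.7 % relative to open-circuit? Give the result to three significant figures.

R_L(min) ≈ 21.0 kΩ

Output resistance R_th = R_top‖R_bot = (582 × 696000)/696600 = 581.5 Ω.
The fractional drop is R_th/(R_th + R_L); requiring this ≤ 0.0270 gives R_L ≥ R_th(1/0.0270 − 1) = 581.5 × 36.04 = 21.0 kΩ.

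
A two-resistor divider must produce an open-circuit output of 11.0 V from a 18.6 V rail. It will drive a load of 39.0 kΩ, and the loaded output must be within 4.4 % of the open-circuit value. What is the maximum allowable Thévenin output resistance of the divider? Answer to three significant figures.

Loading drop = R_th/(R_th + R_L) ≤ 0.0440, so R_th ≤ R_L · ε/(1−ε) = 39.0 kΩ × 0.0440/0.9560 = 1.79 kΩ.
(Any R1, R2 with R2/(R1+R2) = 0.591 and R1‖R2 ≤ 1.79 kΩ will meet the spec.)

R_th ≤ 1.79 kΩ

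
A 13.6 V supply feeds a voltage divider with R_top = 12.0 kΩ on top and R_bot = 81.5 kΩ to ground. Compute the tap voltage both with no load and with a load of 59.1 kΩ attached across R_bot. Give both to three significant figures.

Open-circuit: V = 13.6 × 81.5/(12.0 + 81.5) = 11.9 V.
With the load, R_bot becomes R_bot‖R_L = 34.26 kΩ, so V = 13.6 × 34.26/46.26 = 10.1 V.

Unloaded: 11.9 V; loaded: 10.1 V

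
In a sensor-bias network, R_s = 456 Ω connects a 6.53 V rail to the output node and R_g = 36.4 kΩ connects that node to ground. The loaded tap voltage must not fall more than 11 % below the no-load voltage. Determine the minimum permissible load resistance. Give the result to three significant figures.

Output resistance R_th = R_s‖R_g = (456 × 36400)/36860 = 450.4 Ω.
The fractional drop is R_th/(R_th + R_L); requiring this ≤ 0.110 gives R_L ≥ R_th(1/0.110 − 1) = 450.4 × 8.091 = 3.64 kΩ.

R_L(min) ≈ 3.64 kΩ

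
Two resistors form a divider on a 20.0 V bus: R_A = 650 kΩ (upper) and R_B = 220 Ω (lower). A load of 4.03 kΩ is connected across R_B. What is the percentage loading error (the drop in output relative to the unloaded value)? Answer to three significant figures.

5.17 %

The divider's output (Thévenin) resistance is R_A‖R_B = 219.9 Ω.
Fractional drop under load = R_th/(R_th + R_L) = 219.9 / (219.9 + 4030) = 0.05175.
So the output falls by 5.17 %.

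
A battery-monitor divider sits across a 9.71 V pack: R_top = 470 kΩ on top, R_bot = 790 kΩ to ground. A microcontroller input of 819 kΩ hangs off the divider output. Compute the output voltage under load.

V_out ≈ 4.48 V

The load sits in parallel with R_bot: R_bot‖R_L = (790 × 819) / (790 + 819) = 402.1 kΩ.
V_out = 9.71 × 402.1 / (470 + 402.1) = 9.71 × 402.1/872.1 = 4.48 V.
(Unloaded it would have been 6.09 V.)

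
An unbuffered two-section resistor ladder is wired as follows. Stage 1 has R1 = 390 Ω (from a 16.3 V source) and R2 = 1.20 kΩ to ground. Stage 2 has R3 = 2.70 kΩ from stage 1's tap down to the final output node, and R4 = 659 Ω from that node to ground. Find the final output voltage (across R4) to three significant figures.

Stage 2 presents R3+R4 = 3359 Ω as a load on stage 1's tap.
Stage 1's lower leg becomes R2‖(R3+R4) = 884.1 Ω, so V_mid = 16.3 × 884.1/1274 = 11.31 V.
Stage 2 is itself unloaded: V_out = V_mid × R4/(R3+R4) = 11.31 × 659/3359 = 2.22 V.

V_out ≈ 2.22 V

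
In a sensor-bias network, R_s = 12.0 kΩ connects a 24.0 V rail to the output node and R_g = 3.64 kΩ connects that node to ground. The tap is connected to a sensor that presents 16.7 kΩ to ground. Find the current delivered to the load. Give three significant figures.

I_L ≈ 0.287 mA

R_g‖R_L = 2.989 kΩ; V_out = 24.0 × 2.989/14.99 = 4.785 V.
I_L = V_out / R_L = 4.785 / 16.7 kΩ = 0.287 mA.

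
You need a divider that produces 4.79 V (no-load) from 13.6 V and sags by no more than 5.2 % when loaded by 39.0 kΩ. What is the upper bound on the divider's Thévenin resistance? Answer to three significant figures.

Loading drop = R_th/(R_th + R_L) ≤ 0.0520, so R_th ≤ R_L · ε/(1−ε) = 39.0 kΩ × 0.0520/0.9480 = 2.14 kΩ.
(Any R1, R2 with R2/(R1+R2) = 0.352 and R1‖R2 ≤ 2.14 kΩ will meet the spec.)

R_th ≤ 2.14 kΩ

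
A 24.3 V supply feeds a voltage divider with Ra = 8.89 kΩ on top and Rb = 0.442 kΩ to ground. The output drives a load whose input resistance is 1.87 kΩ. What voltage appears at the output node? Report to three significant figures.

V_out ≈ 0.939 V

The load sits in parallel with Rb: Rb‖R_L = (442 × 1870) / (442 + 1870) = 357.5 Ω.
V_out = 24.3 × 357.5 / (8890 + 357.5) = 24.3 × 357.5/9248 = 0.939 V.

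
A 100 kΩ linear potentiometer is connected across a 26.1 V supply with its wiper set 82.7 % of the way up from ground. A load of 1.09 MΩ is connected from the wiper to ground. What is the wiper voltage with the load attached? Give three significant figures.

The wiper splits the pot into (1−α)R = 17.30 kΩ above and αR = 82.70 kΩ below.
Lower section ‖ load = 76.87 kΩ.
V_wiper = 26.1 × 76.87/(17.30 + 76.87) = 21.3 V.

V ≈ 21.3 V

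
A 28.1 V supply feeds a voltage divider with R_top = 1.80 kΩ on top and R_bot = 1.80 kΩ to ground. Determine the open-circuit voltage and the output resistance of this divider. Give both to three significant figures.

V_th is the open-circuit tap voltage: 28.1 × 1.80/(1.80 + 1.80) = 14.1 V.
With the supply zeroed, R_top and R_bot appear in parallel from the tap: R_th = R_top‖R_bot = (1.80 × 1.80)/3.600 = 900 Ω.

V_th = 14.1 V, R_th = 900 Ω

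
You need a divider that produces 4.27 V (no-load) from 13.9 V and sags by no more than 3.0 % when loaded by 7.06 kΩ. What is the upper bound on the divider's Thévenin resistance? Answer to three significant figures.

R_th ≤ 218 Ω

Loading drop = R_th/(R_th + R_L) ≤ 0.0300, so R_th ≤ R_L · ε/(1−ε) = 7.06 kΩ × 0.0300/0.9700 = 218 Ω.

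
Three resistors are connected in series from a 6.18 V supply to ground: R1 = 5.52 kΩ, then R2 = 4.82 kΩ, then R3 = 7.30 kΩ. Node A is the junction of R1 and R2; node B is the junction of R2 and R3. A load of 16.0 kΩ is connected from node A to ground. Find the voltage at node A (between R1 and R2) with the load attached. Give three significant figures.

V ≈ 3.43 V

Below node A the series string R2+R3 = 12.12 kΩ sits in parallel with the 16.0 kΩ load: 6.896 kΩ.
V_A = 6.18 × 6.896/(5.52 + 6.896) = 3.43 V.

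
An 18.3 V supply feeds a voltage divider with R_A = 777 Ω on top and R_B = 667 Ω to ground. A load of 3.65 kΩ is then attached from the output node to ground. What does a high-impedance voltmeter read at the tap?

V_out ≈ 7.70 V

The load sits in parallel with R_B: R_B‖R_L = (667 × 3650) / (667 + 3650) = 563.9 Ω.
V_out = 18.3 × 563.9 / (777 + 563.9) = 18.3 × 563.9/1341 = 7.70 V.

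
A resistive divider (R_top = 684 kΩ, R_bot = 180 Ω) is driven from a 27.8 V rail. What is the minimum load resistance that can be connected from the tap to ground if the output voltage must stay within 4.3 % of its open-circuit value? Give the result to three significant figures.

R_L(min) ≈ 4.00 kΩ

Output resistance R_th = R_top‖R_bot = (684000 × 180)/684200 = 180.0 Ω.
The fractional drop is R_th/(R_th + R_L); requiring this ≤ 0.0430 gives R_L ≥ R_th(1/0.0430 − 1) = 180.0 × 22.26 = 4.00 kΩ.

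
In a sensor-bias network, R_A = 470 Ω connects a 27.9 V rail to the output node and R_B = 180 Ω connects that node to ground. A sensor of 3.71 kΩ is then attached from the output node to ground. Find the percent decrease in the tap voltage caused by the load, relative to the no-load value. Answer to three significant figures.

3.39 %

The divider's output (Thévenin) resistance is R_A‖R_B = 130.2 Ω.
Fractional drop under load = R_th/(R_th + R_L) = 130.2 / (130.2 + 3710) = 0.03389.
So the output falls by 3.39 %.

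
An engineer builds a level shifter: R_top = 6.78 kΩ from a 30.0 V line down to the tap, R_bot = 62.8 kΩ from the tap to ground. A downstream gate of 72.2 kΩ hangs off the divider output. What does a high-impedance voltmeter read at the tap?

V_out ≈ 25.0 V

The load sits in parallel with R_bot: R_bot‖R_L = (62.8 × 72.2) / (62.8 + 72.2) = 33.59 kΩ.
V_out = 30.0 × 33.59 / (6.78 + 33.59) = 30.0 × 33.59/40.37 = 25.0 V.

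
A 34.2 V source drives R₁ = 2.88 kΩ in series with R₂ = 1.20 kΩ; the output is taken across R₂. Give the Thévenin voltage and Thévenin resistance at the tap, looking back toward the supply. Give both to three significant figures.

V_th is the open-circuit tap voltage: 34.2 × 1.20/(2.88 + 1.20) = 10.1 V.
With the supply zeroed, R₁ and R₂ appear in parallel from the tap: R_th = R₁‖R₂ = (2.88 × 1.20)/4.080 = 847 Ω.

V_th = 10.1 V, R_th = 847 Ω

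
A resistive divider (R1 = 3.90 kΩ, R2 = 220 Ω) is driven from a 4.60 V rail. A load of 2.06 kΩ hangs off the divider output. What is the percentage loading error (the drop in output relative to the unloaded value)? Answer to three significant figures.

Unloaded V = 4.60 × 220/4120 = 0.24563 V.
Loaded: R2‖R_L = 198.8 Ω, giving V = 4.60 × 198.8/4099 = 0.22308 V.
Drop = (0.24563 − 0.22308) / 0.24563 = 9.18 %.

9.18 %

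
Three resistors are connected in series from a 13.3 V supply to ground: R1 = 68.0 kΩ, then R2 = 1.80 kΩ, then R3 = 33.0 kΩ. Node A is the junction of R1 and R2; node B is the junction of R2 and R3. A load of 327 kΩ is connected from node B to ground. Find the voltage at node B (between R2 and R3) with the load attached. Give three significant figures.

At node B, R3 is in parallel with the load: R3‖R_L = 29.98 kΩ.
Below node A the resistance is R2 + (R3‖R_L) = 31.77 kΩ, so V_A = 13.3 × 31.77/99.78 = 4.236 V.
Then V_B = V_A × (R3‖R_L)/(R2 + R3‖R_L) = 4.236 × 29.98/31.77 = 4.00 V.

V ≈ 4.00 V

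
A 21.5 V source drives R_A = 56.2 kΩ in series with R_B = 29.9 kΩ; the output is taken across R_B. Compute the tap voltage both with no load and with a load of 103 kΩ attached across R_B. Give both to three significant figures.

Open-circuit: V = 21.5 × 29.9/(56.2 + 29.9) = 7.47 V.
With the load, R_B becomes R_B‖R_L = 23.17 kΩ, so V = 21.5 × 23.17/79.37 = 6.28 V.

Unloaded: 7.47 V; loaded: 6.28 V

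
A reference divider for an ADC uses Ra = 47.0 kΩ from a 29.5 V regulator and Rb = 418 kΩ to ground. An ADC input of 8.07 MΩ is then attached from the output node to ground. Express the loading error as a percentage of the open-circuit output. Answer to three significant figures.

0.521 %

The divider's output (Thévenin) resistance is Ra‖Rb = 42.25 kΩ.
Fractional drop under load = R_th/(R_th + R_L) = 42.25 / (42.25 + 8070) = 0.005208.
So the output falls by 0.521 %.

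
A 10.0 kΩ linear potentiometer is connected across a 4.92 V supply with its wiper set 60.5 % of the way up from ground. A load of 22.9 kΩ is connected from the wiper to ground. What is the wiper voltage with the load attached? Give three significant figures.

The wiper splits the pot into (1−α)R = 3.950 kΩ above and αR = 6.050 kΩ below.
Lower section ‖ load = 4.786 kΩ.
V_wiper = 4.92 × 4.786/(3.950 + 4.786) = 2.70 V.

V ≈ 2.70 V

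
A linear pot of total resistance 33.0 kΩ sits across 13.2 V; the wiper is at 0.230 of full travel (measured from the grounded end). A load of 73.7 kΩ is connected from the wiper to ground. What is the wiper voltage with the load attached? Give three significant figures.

V ≈ 2.81 V

The wiper splits the pot into (1−α)R = 25.41 kΩ above and αR = 7.590 kΩ below.
Lower section ‖ load = 6.881 kΩ.
V_wiper = 13.2 × 6.881/(25.41 + 6.881) = 2.81 V.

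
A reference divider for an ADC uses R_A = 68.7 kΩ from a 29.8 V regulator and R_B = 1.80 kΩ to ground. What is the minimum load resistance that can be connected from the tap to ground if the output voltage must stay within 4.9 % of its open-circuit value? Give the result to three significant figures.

R_L(min) ≈ 34.0 kΩ

Output resistance R_th = R_A‖R_B = (68.7 × 1.80)/70.50 = 1.754 kΩ.
The fractional drop is R_th/(R_th + R_L); requiring this ≤ 0.0490 gives R_L ≥ R_th(1/0.0490 − 1) = 1.754 × 19.41 = 34.0 kΩ.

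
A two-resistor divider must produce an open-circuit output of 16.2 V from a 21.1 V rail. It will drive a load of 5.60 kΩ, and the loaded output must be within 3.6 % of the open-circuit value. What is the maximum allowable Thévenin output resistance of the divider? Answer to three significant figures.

Loading drop = R_th/(R_th + R_L) ≤ 0.0360, so R_th ≤ R_L · ε/(1−ε) = 5.60 kΩ × 0.0360/0.9640 = 209 Ω.

R_th ≤ 209 Ω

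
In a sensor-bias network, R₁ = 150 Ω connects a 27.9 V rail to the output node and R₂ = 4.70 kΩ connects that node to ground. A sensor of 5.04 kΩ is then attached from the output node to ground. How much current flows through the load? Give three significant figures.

R₂‖R_L = 2432 Ω; V_out = 27.9 × 2432/2582 = 26.28 V.
I_L = V_out / R_L = 26.28 / 5.04 kΩ = 5.21 mA.

I_L ≈ 5.21 mA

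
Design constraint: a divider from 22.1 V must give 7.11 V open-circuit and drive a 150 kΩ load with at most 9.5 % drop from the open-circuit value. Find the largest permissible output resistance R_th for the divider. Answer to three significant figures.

Loading drop = R_th/(R_th + R_L) ≤ 0.0950, so R_th ≤ R_L · ε/(1−ε) = 150 kΩ × 0.0950/0.9050 = 15.7 kΩ.

R_th ≤ 15.7 kΩ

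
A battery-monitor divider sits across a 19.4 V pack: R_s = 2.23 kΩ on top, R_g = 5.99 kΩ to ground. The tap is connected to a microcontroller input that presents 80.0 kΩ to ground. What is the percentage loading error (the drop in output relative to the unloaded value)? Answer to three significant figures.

The divider's output (Thévenin) resistance is R_s‖R_g = 1.625 kΩ.
Fractional drop under load = R_th/(R_th + R_L) = 1.625 / (1.625 + 80.0) = 0.01991.
So the output falls by 1.99 %.

1.99 %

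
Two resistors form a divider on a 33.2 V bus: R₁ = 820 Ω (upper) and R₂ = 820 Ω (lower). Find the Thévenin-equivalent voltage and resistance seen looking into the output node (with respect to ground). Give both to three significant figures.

V_th is the open-circuit tap voltage: 33.2 × 820/(820 + 820) = 16.6 V.
With the supply zeroed, R₁ and R₂ appear in parallel from the tap: R_th = R₁‖R₂ = (820 × 820)/1640 = 410 Ω.

V_th = 16.6 V, R_th = 410 Ω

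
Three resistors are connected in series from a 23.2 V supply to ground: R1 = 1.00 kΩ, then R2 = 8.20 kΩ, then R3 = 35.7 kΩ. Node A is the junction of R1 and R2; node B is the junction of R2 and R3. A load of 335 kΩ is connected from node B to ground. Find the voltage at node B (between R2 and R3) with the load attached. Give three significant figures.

V ≈ 18.1 V

At node B, R3 is in parallel with the load: R3‖R_L = 32.26 kΩ.
Below node A the resistance is R2 + (R3‖R_L) = 40.46 kΩ, so V_A = 23.2 × 40.46/41.46 = 22.64 V.
Then V_B = V_A × (R3‖R_L)/(R2 + R3‖R_L) = 22.64 × 32.26/40.46 = 18.1 V.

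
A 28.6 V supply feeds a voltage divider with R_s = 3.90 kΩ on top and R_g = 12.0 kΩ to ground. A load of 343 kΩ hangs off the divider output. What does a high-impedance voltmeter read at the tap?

V_out ≈ 21.4 V

The load sits in parallel with R_g: R_g‖R_L = (12.0 × 343) / (12.0 + 343) = 11.59 kΩ.
V_out = 28.6 × 11.59 / (3.90 + 11.59) = 28.6 × 11.59/15.49 = 21.4 V.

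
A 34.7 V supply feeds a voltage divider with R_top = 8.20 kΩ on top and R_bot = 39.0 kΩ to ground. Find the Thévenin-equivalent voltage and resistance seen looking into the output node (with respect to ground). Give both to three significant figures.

V_th = 28.7 V, R_th = 6.78 kΩ

V_th is the open-circuit tap voltage: 34.7 × 39.0/(8.20 + 39.0) = 28.7 V.
With the supply zeroed, R_top and R_bot appear in parallel from the tap: R_th = R_top‖R_bot = (8.20 × 39.0)/47.20 = 6.78 kΩ.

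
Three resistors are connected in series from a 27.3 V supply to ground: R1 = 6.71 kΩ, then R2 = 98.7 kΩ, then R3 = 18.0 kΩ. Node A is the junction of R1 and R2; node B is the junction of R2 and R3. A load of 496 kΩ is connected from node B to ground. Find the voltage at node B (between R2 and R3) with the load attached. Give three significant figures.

At node B, R3 is in parallel with the load: R3‖R_L = 17.37 kΩ.
Below node A the resistance is R2 + (R3‖R_L) = 116.1 kΩ, so V_A = 27.3 × 116.1/122.8 = 25.81 V.
Then V_B = V_A × (R3‖R_L)/(R2 + R3‖R_L) = 25.81 × 17.37/116.1 = 3.86 V.

V ≈ 3.86 V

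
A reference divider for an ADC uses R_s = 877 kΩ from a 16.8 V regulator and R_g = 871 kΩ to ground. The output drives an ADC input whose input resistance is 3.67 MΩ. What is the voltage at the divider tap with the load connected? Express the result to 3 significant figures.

The load sits in parallel with R_g: R_g‖R_L = (871 × 3670) / (871 + 3670) = 703.9 kΩ.
V_out = 16.8 × 703.9 / (877 + 703.9) = 16.8 × 703.9/1581 = 7.48 V.

V_out ≈ 7.48 V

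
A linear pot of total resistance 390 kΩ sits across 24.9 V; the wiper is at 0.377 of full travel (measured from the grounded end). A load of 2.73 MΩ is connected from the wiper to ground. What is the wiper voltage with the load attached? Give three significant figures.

The wiper splits the pot into (1−α)R = 243.0 kΩ above and αR = 147.0 kΩ below.
Lower section ‖ load = 139.5 kΩ.
V_wiper = 24.9 × 139.5/(243.0 + 139.5) = 9.08 V.

V ≈ 9.08 V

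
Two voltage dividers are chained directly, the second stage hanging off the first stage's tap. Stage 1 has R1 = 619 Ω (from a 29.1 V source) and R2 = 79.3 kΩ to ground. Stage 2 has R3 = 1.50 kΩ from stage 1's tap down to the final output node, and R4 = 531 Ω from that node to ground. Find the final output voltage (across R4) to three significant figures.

V_out ≈ 5.80 V

Stage 2 presents R3+R4 = 2031 Ω as a load on stage 1's tap.
Stage 1's lower leg becomes R2‖(R3+R4) = 1980 Ω, so V_mid = 29.1 × 1980/2599 = 22.17 V.
Stage 2 is itself unloaded: V_out = V_mid × R4/(R3+R4) = 22.17 × 531/2031 = 5.80 V.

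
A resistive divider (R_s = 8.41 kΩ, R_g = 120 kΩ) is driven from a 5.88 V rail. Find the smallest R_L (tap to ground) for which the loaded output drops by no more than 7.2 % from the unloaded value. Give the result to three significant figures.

Output resistance R_th = R_s‖R_g = (8.41 × 120)/128.4 = 7.859 kΩ.
The fractional drop is R_th/(R_th + R_L); requiring this ≤ 0.0720 gives R_L ≥ R_th(1/0.0720 − 1) = 7.859 × 12.89 = 101 kΩ.

R_L(min) ≈ 101 kΩ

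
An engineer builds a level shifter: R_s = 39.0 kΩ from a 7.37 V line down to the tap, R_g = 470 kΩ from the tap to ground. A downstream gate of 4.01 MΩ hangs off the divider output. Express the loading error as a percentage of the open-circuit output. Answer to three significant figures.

0.890 %

The divider's output (Thévenin) resistance is R_s‖R_g = 36.01 kΩ.
Fractional drop under load = R_th/(R_th + R_L) = 36.01 / (36.01 + 4010) = 0.008901.
So the output falls by 0.890 %.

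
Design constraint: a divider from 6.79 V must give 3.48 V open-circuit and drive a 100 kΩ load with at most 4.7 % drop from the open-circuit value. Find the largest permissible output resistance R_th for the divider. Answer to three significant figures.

Loading drop = R_th/(R_th + R_L) ≤ 0.0470, so R_th ≤ R_L · ε/(1−ε) = 100 kΩ × 0.0470/0.9530 = 4.93 kΩ.
(Any R1, R2 with R2/(R1+R2) = 0.513 and R1‖R2 ≤ 4.93 kΩ will meet the spec.)

R_th ≤ 4.93 kΩ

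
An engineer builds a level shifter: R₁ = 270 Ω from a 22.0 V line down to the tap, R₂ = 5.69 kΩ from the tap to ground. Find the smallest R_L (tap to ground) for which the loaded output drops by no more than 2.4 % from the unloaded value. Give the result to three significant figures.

Output resistance R_th = R₁‖R₂ = (270 × 5690)/5960 = 257.8 Ω.
The fractional drop is R_th/(R_th + R_L); requiring this ≤ 0.0240 gives R_L ≥ R_th(1/0.0240 − 1) = 257.8 × 40.67 = 10.5 kΩ.

R_L(min) ≈ 10.5 kΩ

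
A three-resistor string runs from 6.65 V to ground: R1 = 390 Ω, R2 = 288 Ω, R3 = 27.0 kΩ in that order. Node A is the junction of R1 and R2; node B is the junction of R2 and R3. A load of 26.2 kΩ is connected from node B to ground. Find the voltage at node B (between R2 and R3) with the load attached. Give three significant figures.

At node B, R3 is in parallel with the load: R3‖R_L = 13300 Ω.
Below node A the resistance is R2 + (R3‖R_L) = 13580 Ω, so V_A = 6.65 × 13580/13970 = 6.464 V.
Then V_B = V_A × (R3‖R_L)/(R2 + R3‖R_L) = 6.464 × 13300/13580 = 6.33 V.

V ≈ 6.33 V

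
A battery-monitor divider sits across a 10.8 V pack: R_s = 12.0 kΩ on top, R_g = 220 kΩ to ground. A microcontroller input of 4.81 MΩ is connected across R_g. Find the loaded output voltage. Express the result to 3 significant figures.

The load sits in parallel with R_g: R_g‖R_L = (220 × 4810) / (220 + 4810) = 210.4 kΩ.
V_out = 10.8 × 210.4 / (12.0 + 210.4) = 10.8 × 210.4/222.4 = 10.2 V.

V_out ≈ 10.2 V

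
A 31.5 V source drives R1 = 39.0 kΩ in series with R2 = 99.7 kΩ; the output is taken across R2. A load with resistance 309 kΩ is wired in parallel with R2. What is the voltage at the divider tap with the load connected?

The load sits in parallel with R2: R2‖R_L = (99.7 × 309) / (99.7 + 309) = 75.38 kΩ.
V_out = 31.5 × 75.38 / (39.0 + 75.38) = 31.5 × 75.38/114.4 = 20.8 V.

V_out ≈ 20.8 V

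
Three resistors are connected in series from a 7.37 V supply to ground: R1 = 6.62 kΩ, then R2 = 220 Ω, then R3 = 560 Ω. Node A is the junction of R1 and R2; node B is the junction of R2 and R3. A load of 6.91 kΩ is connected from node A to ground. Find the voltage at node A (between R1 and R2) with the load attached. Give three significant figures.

V ≈ 0.706 V

Below node A the series string R2+R3 = 780.0 Ω sits in parallel with the 6910 Ω load: 700.9 Ω.
V_A = 7.37 × 700.9/(6620 + 700.9) = 0.706 V.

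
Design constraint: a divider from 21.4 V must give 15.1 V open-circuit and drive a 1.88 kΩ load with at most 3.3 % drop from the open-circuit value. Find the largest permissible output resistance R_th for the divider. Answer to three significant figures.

Loading drop = R_th/(R_th + R_L) ≤ 0.0330, so R_th ≤ R_L · ε/(1−ε) = 1.88 kΩ × 0.0330/0.9670 = 64.2 Ω.
(Any R1, R2 with R2/(R1+R2) = 0.706 and R1‖R2 ≤ 64.2 Ω will meet the spec.)

R_th ≤ 64.2 Ω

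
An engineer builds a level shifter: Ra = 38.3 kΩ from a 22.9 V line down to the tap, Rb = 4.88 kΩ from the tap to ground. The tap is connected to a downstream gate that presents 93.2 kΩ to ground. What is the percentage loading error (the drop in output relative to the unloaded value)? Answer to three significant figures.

The divider's output (Thévenin) resistance is Ra‖Rb = 4.328 kΩ.
Fractional drop under load = R_th/(R_th + R_L) = 4.328 / (4.328 + 93.2) = 0.04438.
So the output falls by 4.44 %.

4.44 %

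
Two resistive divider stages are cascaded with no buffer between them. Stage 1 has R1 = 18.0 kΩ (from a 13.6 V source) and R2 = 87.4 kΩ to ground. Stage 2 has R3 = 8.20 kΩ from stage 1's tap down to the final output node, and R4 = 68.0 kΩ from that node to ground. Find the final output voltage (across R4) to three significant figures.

Stage 2 presents R3+R4 = 76.20 kΩ as a load on stage 1's tap.
Stage 1's lower leg becomes R2‖(R3+R4) = 40.71 kΩ, so V_mid = 13.6 × 40.71/58.71 = 9.430 V.
Stage 2 is itself unloaded: V_out = V_mid × R4/(R3+R4) = 9.430 × 68.0/76.20 = 8.42 V.

V_out ≈ 8.42 V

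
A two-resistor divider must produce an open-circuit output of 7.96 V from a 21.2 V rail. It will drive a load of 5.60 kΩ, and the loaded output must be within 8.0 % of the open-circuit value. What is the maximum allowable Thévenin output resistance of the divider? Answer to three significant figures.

R_th ≤ 487 Ω

Loading drop = R_th/(R_th + R_L) ≤ 0.0800, so R_th ≤ R_L · ε/(1−ε) = 5.60 kΩ × 0.0800/0.9200 = 487 Ω.
(Any R1, R2 with R2/(R1+R2) = 0.375 and R1‖R2 ≤ 487 Ω will meet the spec.)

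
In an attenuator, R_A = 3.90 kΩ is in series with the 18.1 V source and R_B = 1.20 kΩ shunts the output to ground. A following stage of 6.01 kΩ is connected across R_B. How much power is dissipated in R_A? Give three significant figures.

Total resistance from the source is R_A + (R_B‖R_L) = 4.900 kΩ, so I = 18.1/4.900 kΩ = 3.694 mA.
P = I²·R_A = (3.694 mA)² × 3.90 kΩ = 53.2 mW.

P ≈ 53.2 mW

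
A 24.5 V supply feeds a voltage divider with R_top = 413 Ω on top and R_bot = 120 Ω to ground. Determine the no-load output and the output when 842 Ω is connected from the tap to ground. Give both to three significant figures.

Unloaded: 5.52 V; loaded: 4.97 V

Open-circuit: V = 24.5 × 120/(413 + 120) = 5.52 V.
With the load, R_bot becomes R_bot‖R_L = 105.0 Ω, so V = 24.5 × 105.0/518.0 = 4.97 V.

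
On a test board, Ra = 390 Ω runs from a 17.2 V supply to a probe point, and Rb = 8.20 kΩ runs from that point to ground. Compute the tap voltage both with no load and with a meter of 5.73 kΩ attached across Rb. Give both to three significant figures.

Unloaded: 16.4 V; loaded: 15.4 V

Open-circuit: V = 17.2 × 8200/(390 + 8200) = 16.4 V.
With the load, Rb becomes Rb‖R_L = 3373 Ω, so V = 17.2 × 3373/3763 = 15.4 V.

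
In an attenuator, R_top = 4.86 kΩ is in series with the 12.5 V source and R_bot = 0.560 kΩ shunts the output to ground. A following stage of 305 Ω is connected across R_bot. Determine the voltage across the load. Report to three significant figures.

The load sits in parallel with R_bot: R_bot‖R_L = (560 × 305) / (560 + 305) = 197.5 Ω.
V_out = 12.5 × 197.5 / (4860 + 197.5) = 12.5 × 197.5/5057 = 0.488 V.

V_out ≈ 0.488 V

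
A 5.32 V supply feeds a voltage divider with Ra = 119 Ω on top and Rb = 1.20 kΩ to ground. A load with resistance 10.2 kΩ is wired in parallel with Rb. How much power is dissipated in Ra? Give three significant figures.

P ≈ 2.37 mW

Total resistance from the source is Ra + (Rb‖R_L) = 1193 Ω, so I = 5.32/1193 Ω = 4.461 mA.
P = I²·Ra = (4.461 mA)² × 119 Ω = 2.37 mW.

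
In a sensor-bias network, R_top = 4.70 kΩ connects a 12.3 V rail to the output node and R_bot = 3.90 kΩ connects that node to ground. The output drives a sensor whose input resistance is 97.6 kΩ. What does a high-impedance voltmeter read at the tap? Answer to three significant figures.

The load sits in parallel with R_bot: R_bot‖R_L = (3.90 × 97.6) / (3.90 + 97.6) = 3.750 kΩ.
V_out = 12.3 × 3.750 / (4.70 + 3.750) = 12.3 × 3.750/8.450 = 5.46 V.

V_out ≈ 5.46 V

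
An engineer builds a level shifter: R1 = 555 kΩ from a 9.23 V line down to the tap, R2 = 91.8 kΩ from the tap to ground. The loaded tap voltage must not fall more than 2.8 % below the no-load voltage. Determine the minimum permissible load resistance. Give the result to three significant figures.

Output resistance R_th = R1‖R2 = (555 × 91.8)/646.8 = 78.77 kΩ.
The fractional drop is R_th/(R_th + R_L); requiring this ≤ 0.0280 gives R_L ≥ R_th(1/0.0280 − 1) = 78.77 × 34.71 = 2.73 MΩ.

R_L(min) ≈ 2.73 MΩ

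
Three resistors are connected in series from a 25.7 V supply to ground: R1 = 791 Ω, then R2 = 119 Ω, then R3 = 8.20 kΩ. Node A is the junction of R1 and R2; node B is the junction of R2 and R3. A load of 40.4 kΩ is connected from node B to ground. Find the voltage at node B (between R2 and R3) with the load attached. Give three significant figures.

V ≈ 22.7 V

At node B, R3 is in parallel with the load: R3‖R_L = 6816 Ω.
Below node A the resistance is R2 + (R3‖R_L) = 6935 Ω, so V_A = 25.7 × 6935/7726 = 23.07 V.
Then V_B = V_A × (R3‖R_L)/(R2 + R3‖R_L) = 23.07 × 6816/6935 = 22.7 V.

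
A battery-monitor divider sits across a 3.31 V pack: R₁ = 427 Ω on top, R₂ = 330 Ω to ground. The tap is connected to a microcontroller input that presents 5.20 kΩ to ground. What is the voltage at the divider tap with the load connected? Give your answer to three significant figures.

V_out ≈ 1.39 V

The load sits in parallel with R₂: R₂‖R_L = (330 × 5200) / (330 + 5200) = 310.3 Ω.
V_out = 3.31 × 310.3 / (427 + 310.3) = 3.31 × 310.3/737.3 = 1.39 V.
(Unloaded it would have been 1.44 V.)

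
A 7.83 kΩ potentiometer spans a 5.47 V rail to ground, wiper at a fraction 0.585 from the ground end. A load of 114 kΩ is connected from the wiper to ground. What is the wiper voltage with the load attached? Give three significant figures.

The wiper splits the pot into (1−α)R = 3.249 kΩ above and αR = 4.581 kΩ below.
Lower section ‖ load = 4.404 kΩ.
V_wiper = 5.47 × 4.404/(3.249 + 4.404) = 3.15 V.

V ≈ 3.15 V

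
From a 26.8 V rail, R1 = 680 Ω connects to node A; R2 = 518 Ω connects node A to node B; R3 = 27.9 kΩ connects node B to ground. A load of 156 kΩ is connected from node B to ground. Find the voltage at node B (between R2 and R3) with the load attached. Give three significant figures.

V ≈ 25.5 V

At node B, R3 is in parallel with the load: R3‖R_L = 23670 Ω.
Below node A the resistance is R2 + (R3‖R_L) = 24190 Ω, so V_A = 26.8 × 24190/24870 = 26.07 V.
Then V_B = V_A × (R3‖R_L)/(R2 + R3‖R_L) = 26.07 × 23670/24190 = 25.5 V.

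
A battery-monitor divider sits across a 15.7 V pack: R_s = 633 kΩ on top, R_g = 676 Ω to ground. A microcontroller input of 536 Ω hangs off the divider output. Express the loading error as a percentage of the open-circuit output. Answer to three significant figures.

55.7 %

Unloaded V = 15.7 × 676/633700 = 0.01675 V.
Loaded: R_g‖R_L = 299.0 Ω, giving V = 15.7 × 299.0/633300 = 0.007411 V.
Drop = (0.01675 − 0.007411) / 0.01675 = 55.7 %.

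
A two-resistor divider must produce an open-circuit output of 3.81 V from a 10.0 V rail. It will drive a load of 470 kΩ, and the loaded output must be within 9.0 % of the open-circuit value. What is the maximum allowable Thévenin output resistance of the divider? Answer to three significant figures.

Loading drop = R_th/(R_th + R_L) ≤ 0.0900, so R_th ≤ R_L · ε/(1−ε) = 470 kΩ × 0.0900/0.9100 = 46.5 kΩ.
(Any R1, R2 with R2/(R1+R2) = 0.381 and R1‖R2 ≤ 46.5 kΩ will meet the spec.)

R_th ≤ 46.5 kΩ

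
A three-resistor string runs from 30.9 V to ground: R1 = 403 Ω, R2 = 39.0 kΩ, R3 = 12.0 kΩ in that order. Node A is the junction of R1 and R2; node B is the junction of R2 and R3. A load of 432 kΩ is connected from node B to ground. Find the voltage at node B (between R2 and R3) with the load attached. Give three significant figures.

V ≈ 7.06 V

At node B, R3 is in parallel with the load: R3‖R_L = 11680 Ω.
Below node A the resistance is R2 + (R3‖R_L) = 50680 Ω, so V_A = 30.9 × 50680/51080 = 30.66 V.
Then V_B = V_A × (R3‖R_L)/(R2 + R3‖R_L) = 30.66 × 11680/50680 = 7.06 V.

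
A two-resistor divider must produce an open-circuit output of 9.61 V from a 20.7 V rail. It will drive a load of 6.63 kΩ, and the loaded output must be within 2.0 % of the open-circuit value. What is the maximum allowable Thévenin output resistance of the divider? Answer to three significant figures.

Loading drop = R_th/(R_th + R_L) ≤ 0.0200, so R_th ≤ R_L · ε/(1−ε) = 6.63 kΩ × 0.0200/0.9800 = 135 Ω.

R_th ≤ 135 Ω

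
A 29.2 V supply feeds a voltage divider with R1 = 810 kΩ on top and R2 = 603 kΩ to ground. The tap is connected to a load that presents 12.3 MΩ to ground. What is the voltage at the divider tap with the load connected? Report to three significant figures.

The load sits in parallel with R2: R2‖R_L = (603 × 12300) / (603 + 12300) = 574.8 kΩ.
V_out = 29.2 × 574.8 / (810 + 574.8) = 29.2 × 574.8/1385 = 12.1 V.

V_out ≈ 12.1 V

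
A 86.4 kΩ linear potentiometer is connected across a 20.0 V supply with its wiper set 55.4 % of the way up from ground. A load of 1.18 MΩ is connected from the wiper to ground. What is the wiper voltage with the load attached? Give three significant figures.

The wiper splits the pot into (1−α)R = 38.53 kΩ above and αR = 47.87 kΩ below.
Lower section ‖ load = 46.00 kΩ.
V_wiper = 20.0 × 46.00/(38.53 + 46.00) = 10.9 V.

V ≈ 10.9 V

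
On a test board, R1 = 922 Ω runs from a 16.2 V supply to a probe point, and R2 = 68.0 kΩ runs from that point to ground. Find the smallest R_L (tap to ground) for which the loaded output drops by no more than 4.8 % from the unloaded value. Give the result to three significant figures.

R_L(min) ≈ 18.0 kΩ

Output resistance R_th = R1‖R2 = (922 × 68000)/68920 = 909.7 Ω.
The fractional drop is R_th/(R_th + R_L); requiring this ≤ 0.0480 gives R_L ≥ R_th(1/0.0480 − 1) = 909.7 × 19.83 = 18.0 kΩ.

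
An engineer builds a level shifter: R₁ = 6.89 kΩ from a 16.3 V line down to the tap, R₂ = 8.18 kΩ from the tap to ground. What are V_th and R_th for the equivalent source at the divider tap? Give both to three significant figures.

V_th is the open-circuit tap voltage: 16.3 × 8.18/(6.89 + 8.18) = 8.85 V.
With the supply zeroed, R₁ and R₂ appear in parallel from the tap: R_th = R₁‖R₂ = (6.89 × 8.18)/15.07 = 3.74 kΩ.

V_th = 8.85 V, R_th = 3.74 kΩ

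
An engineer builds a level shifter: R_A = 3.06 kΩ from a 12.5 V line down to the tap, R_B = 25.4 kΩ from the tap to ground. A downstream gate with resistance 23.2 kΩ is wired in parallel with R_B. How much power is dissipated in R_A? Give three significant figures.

P ≈ 2.07 mW

Total resistance from the source is R_A + (R_B‖R_L) = 15.19 kΩ, so I = 12.5/15.19 kΩ = 0.8232 mA.
P = I²·R_A = (0.8232 mA)² × 3.06 kΩ = 2.07 mW.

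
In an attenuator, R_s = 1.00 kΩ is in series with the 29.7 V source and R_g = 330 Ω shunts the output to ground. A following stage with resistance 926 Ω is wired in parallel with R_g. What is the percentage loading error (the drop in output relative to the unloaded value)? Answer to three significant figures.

Unloaded V = 29.7 × 330/1330 = 7.369 V.
Loaded: R_g‖R_L = 243.3 Ω, giving V = 29.7 × 243.3/1243 = 5.812 V.
Drop = (7.369 − 5.812) / 7.369 = 21.1 %.

21.1 %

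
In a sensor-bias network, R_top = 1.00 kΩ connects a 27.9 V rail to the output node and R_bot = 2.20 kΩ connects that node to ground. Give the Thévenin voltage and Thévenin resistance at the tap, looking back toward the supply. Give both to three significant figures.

V_th = 19.2 V, R_th = 688 Ω

V_th is the open-circuit tap voltage: 27.9 × 2.20/(1.00 + 2.20) = 19.2 V.
With the supply zeroed, R_top and R_bot appear in parallel from the tap: R_th = R_top‖R_bot = (1.00 × 2.20)/3.200 = 688 Ω.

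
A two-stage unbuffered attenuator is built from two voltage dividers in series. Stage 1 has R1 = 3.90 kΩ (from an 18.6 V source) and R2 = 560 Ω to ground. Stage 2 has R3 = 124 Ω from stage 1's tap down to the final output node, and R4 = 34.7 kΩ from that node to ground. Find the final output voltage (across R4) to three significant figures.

Stage 2 presents R3+R4 = 34820 Ω as a load on stage 1's tap.
Stage 1's lower leg becomes R2‖(R3+R4) = 551.1 Ω, so V_mid = 18.6 × 551.1/4451 = 2.303 V.
Stage 2 is itself unloaded: V_out = V_mid × R4/(R3+R4) = 2.303 × 34700/34820 = 2.29 V.

V_out ≈ 2.29 V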